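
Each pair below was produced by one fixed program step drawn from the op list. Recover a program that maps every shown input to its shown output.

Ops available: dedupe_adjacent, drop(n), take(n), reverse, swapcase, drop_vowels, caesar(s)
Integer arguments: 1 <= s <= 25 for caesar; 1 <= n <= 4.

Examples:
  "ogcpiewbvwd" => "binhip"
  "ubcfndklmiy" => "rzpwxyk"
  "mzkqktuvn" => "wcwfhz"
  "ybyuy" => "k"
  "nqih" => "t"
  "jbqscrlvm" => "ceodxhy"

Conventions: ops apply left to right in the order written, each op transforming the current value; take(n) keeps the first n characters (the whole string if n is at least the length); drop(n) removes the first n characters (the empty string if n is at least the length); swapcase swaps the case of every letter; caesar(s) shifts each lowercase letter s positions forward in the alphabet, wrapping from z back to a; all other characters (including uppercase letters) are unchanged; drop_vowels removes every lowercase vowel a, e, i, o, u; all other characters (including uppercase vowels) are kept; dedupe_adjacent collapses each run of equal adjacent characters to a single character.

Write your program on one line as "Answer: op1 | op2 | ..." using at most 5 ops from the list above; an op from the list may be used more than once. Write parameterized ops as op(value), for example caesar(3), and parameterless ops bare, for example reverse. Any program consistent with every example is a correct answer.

drop_vowels | drop(1) | drop(1) | dedupe_adjacent | caesar(12)

Check, running the answer program on each example:
  "ogcpiewbvwd" -> "gcpwbvwd" -> "cpwbvwd" -> "pwbvwd" -> "pwbvwd" -> "binhip"
  "ubcfndklmiy" -> "bcfndklmy" -> "cfndklmy" -> "fndklmy" -> "fndklmy" -> "rzpwxyk"
  "mzkqktuvn" -> "mzkqktvn" -> "zkqktvn" -> "kqktvn" -> "kqktvn" -> "wcwfhz"
  "ybyuy" -> "ybyy" -> "byy" -> "yy" -> "y" -> "k"
  "nqih" -> "nqh" -> "qh" -> "h" -> "h" -> "t"
  "jbqscrlvm" -> "jbqscrlvm" -> "bqscrlvm" -> "qscrlvm" -> "qscrlvm" -> "ceodxhy"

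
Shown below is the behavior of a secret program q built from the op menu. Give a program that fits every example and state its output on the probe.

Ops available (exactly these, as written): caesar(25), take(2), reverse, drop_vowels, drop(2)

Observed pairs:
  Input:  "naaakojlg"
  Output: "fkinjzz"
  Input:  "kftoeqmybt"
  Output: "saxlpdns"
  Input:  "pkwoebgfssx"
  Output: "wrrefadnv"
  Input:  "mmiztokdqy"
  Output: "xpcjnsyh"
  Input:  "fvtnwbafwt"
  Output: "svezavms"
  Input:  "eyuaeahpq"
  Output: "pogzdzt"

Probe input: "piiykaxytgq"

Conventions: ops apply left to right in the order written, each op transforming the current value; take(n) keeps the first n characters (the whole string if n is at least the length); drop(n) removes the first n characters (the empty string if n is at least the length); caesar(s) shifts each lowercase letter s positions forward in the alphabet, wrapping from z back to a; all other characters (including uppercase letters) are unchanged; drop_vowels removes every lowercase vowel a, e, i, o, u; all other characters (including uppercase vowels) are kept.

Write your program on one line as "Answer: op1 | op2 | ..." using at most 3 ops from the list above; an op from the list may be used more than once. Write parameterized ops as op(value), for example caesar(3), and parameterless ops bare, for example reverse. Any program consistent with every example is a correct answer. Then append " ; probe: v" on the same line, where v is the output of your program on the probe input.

caesar(25) | drop(2) | reverse ; probe: "pfsxwzjxh"

Check, running the answer program on each example:
  "naaakojlg" -> "mzzzjnikf" -> "zzjnikf" -> "fkinjzz"
  "kftoeqmybt" -> "jesndplxas" -> "sndplxas" -> "saxlpdns"
  "pkwoebgfssx" -> "ojvndaferrw" -> "vndaferrw" -> "wrrefadnv"
  "mmiztokdqy" -> "llhysnjcpx" -> "hysnjcpx" -> "xpcjnsyh"
  "fvtnwbafwt" -> "eusmvazevs" -> "smvazevs" -> "svezavms"
  "eyuaeahpq" -> "dxtzdzgop" -> "tzdzgop" -> "pogzdzt"
  probe: "piiykaxytgq" -> "ohhxjzwxsfp" -> "hxjzwxsfp" -> "pfsxwzjxh"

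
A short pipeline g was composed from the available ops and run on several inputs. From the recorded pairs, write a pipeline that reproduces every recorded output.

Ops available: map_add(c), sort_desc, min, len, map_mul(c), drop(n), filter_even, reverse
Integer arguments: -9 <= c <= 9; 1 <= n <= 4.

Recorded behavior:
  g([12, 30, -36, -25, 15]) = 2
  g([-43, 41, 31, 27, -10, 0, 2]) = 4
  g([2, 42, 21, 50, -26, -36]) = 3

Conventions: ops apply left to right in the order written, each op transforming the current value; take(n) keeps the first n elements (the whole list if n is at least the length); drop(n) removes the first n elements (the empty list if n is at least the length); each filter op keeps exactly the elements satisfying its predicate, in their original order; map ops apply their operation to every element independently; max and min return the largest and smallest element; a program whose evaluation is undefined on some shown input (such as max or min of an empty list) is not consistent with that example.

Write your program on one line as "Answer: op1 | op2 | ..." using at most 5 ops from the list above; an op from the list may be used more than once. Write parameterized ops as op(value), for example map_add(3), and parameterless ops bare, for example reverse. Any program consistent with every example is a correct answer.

sort_desc | map_add(-1) | drop(3) | len

Check, running the answer program on each example:
  [12, 30, -36, -25, 15] -> [30, 15, 12, -25, -36] -> [29, 14, 11, -26, -37] -> [-26, -37] -> 2
  [-43, 41, 31, 27, -10, 0, 2] -> [41, 31, 27, 2, 0, -10, -43] -> [40, 30, 26, 1, -1, -11, -44] -> [1, -1, -11, -44] -> 4
  [2, 42, 21, 50, -26, -36] -> [50, 42, 21, 2, -26, -36] -> [49, 41, 20, 1, -27, -37] -> [1, -27, -37] -> 3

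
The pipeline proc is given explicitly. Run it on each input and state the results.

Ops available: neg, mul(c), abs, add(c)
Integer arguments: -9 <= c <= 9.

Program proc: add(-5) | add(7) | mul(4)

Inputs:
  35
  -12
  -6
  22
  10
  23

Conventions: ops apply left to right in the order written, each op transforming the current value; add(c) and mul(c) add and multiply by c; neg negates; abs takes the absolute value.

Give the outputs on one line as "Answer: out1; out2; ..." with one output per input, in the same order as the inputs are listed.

148; -40; -16; 96; 48; 100

Execution, op by op:
  35 -> 30 -> 37 -> 148
  -12 -> -17 -> -10 -> -40
  -6 -> -11 -> -4 -> -16
  22 -> 17 -> 24 -> 96
  10 -> 5 -> 12 -> 48
  23 -> 18 -> 25 -> 100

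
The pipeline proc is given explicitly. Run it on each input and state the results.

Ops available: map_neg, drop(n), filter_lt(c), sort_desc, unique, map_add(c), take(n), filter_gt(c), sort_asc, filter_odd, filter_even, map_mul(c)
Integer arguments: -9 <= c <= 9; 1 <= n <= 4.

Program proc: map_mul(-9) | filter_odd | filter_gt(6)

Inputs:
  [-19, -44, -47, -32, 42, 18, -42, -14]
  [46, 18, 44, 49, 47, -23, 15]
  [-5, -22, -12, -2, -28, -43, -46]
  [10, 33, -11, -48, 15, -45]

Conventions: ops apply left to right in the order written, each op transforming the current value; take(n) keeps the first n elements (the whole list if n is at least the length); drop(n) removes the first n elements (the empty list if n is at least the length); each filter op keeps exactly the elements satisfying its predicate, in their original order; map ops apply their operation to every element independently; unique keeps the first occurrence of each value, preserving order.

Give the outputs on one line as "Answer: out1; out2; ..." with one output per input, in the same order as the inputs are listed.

Execution, op by op:
  [-19, -44, -47, -32, 42, 18, -42, -14] -> [171, 396, 423, 288, -378, -162, 378, 126] -> [171, 423] -> [171, 423]
  [46, 18, 44, 49, 47, -23, 15] -> [-414, -162, -396, -441, -423, 207, -135] -> [-441, -423, 207, -135] -> [207]
  [-5, -22, -12, -2, -28, -43, -46] -> [45, 198, 108, 18, 252, 387, 414] -> [45, 387] -> [45, 387]
  [10, 33, -11, -48, 15, -45] -> [-90, -297, 99, 432, -135, 405] -> [-297, 99, -135, 405] -> [99, 405]

[171, 423]; [207]; [45, 387]; [99, 405]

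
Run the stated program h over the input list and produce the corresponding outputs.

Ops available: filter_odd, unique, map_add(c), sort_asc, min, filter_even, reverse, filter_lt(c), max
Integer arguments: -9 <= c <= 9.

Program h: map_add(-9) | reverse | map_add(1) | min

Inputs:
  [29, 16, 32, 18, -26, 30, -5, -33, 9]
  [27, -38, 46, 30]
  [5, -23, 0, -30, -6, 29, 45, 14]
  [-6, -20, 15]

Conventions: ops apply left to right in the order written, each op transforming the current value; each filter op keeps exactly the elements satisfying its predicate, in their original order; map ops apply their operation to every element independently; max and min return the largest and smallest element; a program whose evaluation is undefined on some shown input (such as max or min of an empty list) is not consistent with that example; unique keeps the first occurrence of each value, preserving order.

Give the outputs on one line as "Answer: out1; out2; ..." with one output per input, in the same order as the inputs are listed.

Execution, op by op:
  [29, 16, 32, 18, -26, 30, -5, -33, 9] -> [20, 7, 23, 9, -35, 21, -14, -42, 0] -> [0, -42, -14, 21, -35, 9, 23, 7, 20] -> [1, -41, -13, 22, -34, 10, 24, 8, 21] -> -41
  [27, -38, 46, 30] -> [18, -47, 37, 21] -> [21, 37, -47, 18] -> [22, 38, -46, 19] -> -46
  [5, -23, 0, -30, -6, 29, 45, 14] -> [-4, -32, -9, -39, -15, 20, 36, 5] -> [5, 36, 20, -15, -39, -9, -32, -4] -> [6, 37, 21, -14, -38, -8, -31, -3] -> -38
  [-6, -20, 15] -> [-15, -29, 6] -> [6, -29, -15] -> [7, -28, -14] -> -28

-41; -46; -38; -28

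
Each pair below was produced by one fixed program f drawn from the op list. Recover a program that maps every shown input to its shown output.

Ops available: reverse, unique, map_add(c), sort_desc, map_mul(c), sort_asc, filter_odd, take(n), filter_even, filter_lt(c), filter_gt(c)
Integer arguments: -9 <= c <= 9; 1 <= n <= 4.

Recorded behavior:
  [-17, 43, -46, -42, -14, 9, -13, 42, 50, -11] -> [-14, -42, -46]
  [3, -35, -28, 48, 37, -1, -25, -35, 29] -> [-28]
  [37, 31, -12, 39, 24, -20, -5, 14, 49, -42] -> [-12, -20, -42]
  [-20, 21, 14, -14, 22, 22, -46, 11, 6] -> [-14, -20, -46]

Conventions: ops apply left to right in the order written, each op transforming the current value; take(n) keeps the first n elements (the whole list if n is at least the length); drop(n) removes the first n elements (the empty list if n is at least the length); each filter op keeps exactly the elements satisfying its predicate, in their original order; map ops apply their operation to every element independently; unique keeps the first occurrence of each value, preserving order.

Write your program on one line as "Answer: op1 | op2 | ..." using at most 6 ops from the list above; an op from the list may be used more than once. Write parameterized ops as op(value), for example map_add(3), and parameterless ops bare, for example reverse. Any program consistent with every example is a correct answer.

reverse | sort_asc | filter_even | sort_desc | filter_lt(6)

Check, running the answer program on each example:
  [-17, 43, -46, -42, -14, 9, -13, 42, 50, -11] -> [-11, 50, 42, -13, 9, -14, -42, -46, 43, -17] -> [-46, -42, -17, -14, -13, -11, 9, 42, 43, 50] -> [-46, -42, -14, 42, 50] -> [50, 42, -14, -42, -46] -> [-14, -42, -46]
  [3, -35, -28, 48, 37, -1, -25, -35, 29] -> [29, -35, -25, -1, 37, 48, -28, -35, 3] -> [-35, -35, -28, -25, -1, 3, 29, 37, 48] -> [-28, 48] -> [48, -28] -> [-28]
  [37, 31, -12, 39, 24, -20, -5, 14, 49, -42] -> [-42, 49, 14, -5, -20, 24, 39, -12, 31, 37] -> [-42, -20, -12, -5, 14, 24, 31, 37, 39, 49] -> [-42, -20, -12, 14, 24] -> [24, 14, -12, -20, -42] -> [-12, -20, -42]
  [-20, 21, 14, -14, 22, 22, -46, 11, 6] -> [6, 11, -46, 22, 22, -14, 14, 21, -20] -> [-46, -20, -14, 6, 11, 14, 21, 22, 22] -> [-46, -20, -14, 6, 14, 22, 22] -> [22, 22, 14, 6, -14, -20, -46] -> [-14, -20, -46]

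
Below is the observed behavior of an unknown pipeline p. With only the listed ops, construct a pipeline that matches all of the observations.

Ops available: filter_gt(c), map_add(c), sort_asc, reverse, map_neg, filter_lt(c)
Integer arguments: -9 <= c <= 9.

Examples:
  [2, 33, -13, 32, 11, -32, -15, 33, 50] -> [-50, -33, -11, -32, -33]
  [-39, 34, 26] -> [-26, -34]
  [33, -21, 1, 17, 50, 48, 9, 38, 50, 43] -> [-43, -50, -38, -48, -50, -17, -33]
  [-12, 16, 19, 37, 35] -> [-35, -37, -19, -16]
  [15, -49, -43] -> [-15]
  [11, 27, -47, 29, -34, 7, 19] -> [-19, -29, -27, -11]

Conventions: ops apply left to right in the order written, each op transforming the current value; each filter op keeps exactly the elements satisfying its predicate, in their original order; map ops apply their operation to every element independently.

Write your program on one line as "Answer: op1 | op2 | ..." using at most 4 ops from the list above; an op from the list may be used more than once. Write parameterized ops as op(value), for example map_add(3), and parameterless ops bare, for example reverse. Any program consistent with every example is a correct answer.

filter_gt(9) | reverse | map_neg

Check, running the answer program on each example:
  [2, 33, -13, 32, 11, -32, -15, 33, 50] -> [33, 32, 11, 33, 50] -> [50, 33, 11, 32, 33] -> [-50, -33, -11, -32, -33]
  [-39, 34, 26] -> [34, 26] -> [26, 34] -> [-26, -34]
  [33, -21, 1, 17, 50, 48, 9, 38, 50, 43] -> [33, 17, 50, 48, 38, 50, 43] -> [43, 50, 38, 48, 50, 17, 33] -> [-43, -50, -38, -48, -50, -17, -33]
  [-12, 16, 19, 37, 35] -> [16, 19, 37, 35] -> [35, 37, 19, 16] -> [-35, -37, -19, -16]
  [15, -49, -43] -> [15] -> [15] -> [-15]
  [11, 27, -47, 29, -34, 7, 19] -> [11, 27, 29, 19] -> [19, 29, 27, 11] -> [-19, -29, -27, -11]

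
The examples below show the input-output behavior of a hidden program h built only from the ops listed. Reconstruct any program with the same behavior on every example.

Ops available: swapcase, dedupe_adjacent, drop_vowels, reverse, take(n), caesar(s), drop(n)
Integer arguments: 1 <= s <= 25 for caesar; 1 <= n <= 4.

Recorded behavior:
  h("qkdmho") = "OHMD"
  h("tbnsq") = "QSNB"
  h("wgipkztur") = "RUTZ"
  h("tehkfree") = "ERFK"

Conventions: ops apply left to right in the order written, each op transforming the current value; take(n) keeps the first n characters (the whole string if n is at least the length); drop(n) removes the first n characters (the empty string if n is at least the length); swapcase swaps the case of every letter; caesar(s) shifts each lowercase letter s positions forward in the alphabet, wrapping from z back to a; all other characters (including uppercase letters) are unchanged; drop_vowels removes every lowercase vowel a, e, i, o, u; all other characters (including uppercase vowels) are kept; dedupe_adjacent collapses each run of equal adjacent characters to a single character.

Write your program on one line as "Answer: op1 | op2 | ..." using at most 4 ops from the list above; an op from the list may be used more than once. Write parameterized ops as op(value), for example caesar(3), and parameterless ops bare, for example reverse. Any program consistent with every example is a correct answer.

reverse | dedupe_adjacent | take(4) | swapcase

Check, running the answer program on each example:
  "qkdmho" -> "ohmdkq" -> "ohmdkq" -> "ohmd" -> "OHMD"
  "tbnsq" -> "qsnbt" -> "qsnbt" -> "qsnb" -> "QSNB"
  "wgipkztur" -> "rutzkpigw" -> "rutzkpigw" -> "rutz" -> "RUTZ"
  "tehkfree" -> "eerfkhet" -> "erfkhet" -> "erfk" -> "ERFK"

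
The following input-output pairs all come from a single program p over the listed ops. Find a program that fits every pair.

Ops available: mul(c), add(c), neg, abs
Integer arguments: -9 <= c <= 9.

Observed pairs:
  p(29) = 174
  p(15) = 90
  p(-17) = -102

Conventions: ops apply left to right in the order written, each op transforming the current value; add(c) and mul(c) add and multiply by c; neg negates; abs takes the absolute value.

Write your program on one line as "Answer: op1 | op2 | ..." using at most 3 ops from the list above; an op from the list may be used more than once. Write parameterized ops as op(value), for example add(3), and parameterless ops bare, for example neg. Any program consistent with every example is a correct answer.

mul(-6) | neg

Check, running the answer program on each example:
  29 -> -174 -> 174
  15 -> -90 -> 90
  -17 -> 102 -> -102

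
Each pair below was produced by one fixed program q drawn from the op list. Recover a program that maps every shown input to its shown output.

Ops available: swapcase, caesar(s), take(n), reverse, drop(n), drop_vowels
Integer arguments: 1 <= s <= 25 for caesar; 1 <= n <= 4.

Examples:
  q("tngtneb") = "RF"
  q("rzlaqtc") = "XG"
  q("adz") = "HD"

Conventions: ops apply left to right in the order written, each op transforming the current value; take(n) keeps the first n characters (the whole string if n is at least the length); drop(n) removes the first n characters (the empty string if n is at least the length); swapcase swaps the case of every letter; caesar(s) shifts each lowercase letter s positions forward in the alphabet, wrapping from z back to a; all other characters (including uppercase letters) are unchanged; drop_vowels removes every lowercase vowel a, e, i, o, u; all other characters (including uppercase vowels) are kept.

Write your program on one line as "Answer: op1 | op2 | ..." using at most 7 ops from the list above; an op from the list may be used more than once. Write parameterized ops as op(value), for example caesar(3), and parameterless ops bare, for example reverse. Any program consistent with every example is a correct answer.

caesar(4) | reverse | take(3) | reverse | drop_vowels | swapcase

Check, running the answer program on each example:
  "tngtneb" -> "xrkxrif" -> "firxkrx" -> "fir" -> "rif" -> "rf" -> "RF"
  "rzlaqtc" -> "vdpeuxg" -> "gxuepdv" -> "gxu" -> "uxg" -> "xg" -> "XG"
  "adz" -> "ehd" -> "dhe" -> "dhe" -> "ehd" -> "hd" -> "HD"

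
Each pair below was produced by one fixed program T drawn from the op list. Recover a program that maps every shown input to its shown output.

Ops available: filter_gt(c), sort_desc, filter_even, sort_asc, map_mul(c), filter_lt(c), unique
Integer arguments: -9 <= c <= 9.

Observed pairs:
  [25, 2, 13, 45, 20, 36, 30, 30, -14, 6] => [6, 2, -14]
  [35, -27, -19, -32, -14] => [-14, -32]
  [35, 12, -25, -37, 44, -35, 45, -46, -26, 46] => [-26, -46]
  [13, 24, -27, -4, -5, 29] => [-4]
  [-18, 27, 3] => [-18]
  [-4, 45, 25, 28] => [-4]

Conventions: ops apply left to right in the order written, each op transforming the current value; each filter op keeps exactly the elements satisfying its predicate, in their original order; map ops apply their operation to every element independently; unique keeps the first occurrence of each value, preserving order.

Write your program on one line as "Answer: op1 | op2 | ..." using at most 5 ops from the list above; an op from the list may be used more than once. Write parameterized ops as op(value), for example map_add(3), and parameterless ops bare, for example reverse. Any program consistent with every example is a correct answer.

sort_asc | filter_even | unique | sort_desc | filter_lt(8)

Check, running the answer program on each example:
  [25, 2, 13, 45, 20, 36, 30, 30, -14, 6] -> [-14, 2, 6, 13, 20, 25, 30, 30, 36, 45] -> [-14, 2, 6, 20, 30, 30, 36] -> [-14, 2, 6, 20, 30, 36] -> [36, 30, 20, 6, 2, -14] -> [6, 2, -14]
  [35, -27, -19, -32, -14] -> [-32, -27, -19, -14, 35] -> [-32, -14] -> [-32, -14] -> [-14, -32] -> [-14, -32]
  [35, 12, -25, -37, 44, -35, 45, -46, -26, 46] -> [-46, -37, -35, -26, -25, 12, 35, 44, 45, 46] -> [-46, -26, 12, 44, 46] -> [-46, -26, 12, 44, 46] -> [46, 44, 12, -26, -46] -> [-26, -46]
  [13, 24, -27, -4, -5, 29] -> [-27, -5, -4, 13, 24, 29] -> [-4, 24] -> [-4, 24] -> [24, -4] -> [-4]
  [-18, 27, 3] -> [-18, 3, 27] -> [-18] -> [-18] -> [-18] -> [-18]
  [-4, 45, 25, 28] -> [-4, 25, 28, 45] -> [-4, 28] -> [-4, 28] -> [28, -4] -> [-4]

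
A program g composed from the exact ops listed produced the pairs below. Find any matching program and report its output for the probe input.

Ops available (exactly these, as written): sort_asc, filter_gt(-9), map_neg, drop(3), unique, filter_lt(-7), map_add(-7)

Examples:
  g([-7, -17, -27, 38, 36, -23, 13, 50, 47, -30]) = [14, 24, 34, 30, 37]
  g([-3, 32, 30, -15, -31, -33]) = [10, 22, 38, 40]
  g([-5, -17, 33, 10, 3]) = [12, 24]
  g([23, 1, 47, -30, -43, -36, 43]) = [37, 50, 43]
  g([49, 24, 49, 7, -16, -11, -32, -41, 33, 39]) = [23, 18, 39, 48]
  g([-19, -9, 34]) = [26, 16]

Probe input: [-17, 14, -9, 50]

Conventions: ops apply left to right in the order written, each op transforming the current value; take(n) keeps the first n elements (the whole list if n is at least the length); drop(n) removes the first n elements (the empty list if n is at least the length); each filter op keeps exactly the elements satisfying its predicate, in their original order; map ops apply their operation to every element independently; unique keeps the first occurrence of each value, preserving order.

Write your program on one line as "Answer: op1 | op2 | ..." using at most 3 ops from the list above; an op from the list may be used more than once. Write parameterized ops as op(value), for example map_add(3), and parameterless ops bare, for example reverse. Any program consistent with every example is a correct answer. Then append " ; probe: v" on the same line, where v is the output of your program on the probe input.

map_add(-7) | filter_lt(-7) | map_neg ; probe: [24, 16]

Check, running the answer program on each example:
  [-7, -17, -27, 38, 36, -23, 13, 50, 47, -30] -> [-14, -24, -34, 31, 29, -30, 6, 43, 40, -37] -> [-14, -24, -34, -30, -37] -> [14, 24, 34, 30, 37]
  [-3, 32, 30, -15, -31, -33] -> [-10, 25, 23, -22, -38, -40] -> [-10, -22, -38, -40] -> [10, 22, 38, 40]
  [-5, -17, 33, 10, 3] -> [-12, -24, 26, 3, -4] -> [-12, -24] -> [12, 24]
  [23, 1, 47, -30, -43, -36, 43] -> [16, -6, 40, -37, -50, -43, 36] -> [-37, -50, -43] -> [37, 50, 43]
  [49, 24, 49, 7, -16, -11, -32, -41, 33, 39] -> [42, 17, 42, 0, -23, -18, -39, -48, 26, 32] -> [-23, -18, -39, -48] -> [23, 18, 39, 48]
  [-19, -9, 34] -> [-26, -16, 27] -> [-26, -16] -> [26, 16]
  probe: [-17, 14, -9, 50] -> [-24, 7, -16, 43] -> [-24, -16] -> [24, 16]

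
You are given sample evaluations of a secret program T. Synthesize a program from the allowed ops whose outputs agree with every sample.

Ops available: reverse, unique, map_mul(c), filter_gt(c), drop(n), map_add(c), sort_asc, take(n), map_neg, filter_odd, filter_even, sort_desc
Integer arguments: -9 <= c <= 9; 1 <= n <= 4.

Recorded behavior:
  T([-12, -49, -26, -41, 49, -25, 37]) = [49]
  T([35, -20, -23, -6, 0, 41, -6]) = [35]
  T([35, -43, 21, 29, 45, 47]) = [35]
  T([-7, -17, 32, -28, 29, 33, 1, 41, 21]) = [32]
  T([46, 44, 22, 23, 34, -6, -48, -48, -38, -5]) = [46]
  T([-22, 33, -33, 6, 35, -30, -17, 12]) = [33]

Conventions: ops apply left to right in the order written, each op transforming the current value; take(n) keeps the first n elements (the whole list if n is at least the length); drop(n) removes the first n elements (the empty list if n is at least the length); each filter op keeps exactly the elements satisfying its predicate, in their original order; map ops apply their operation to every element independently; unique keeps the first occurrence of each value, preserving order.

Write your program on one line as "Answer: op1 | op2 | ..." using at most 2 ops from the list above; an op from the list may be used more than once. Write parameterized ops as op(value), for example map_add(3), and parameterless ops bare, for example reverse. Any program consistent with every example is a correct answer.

filter_gt(9) | take(1)

Check, running the answer program on each example:
  [-12, -49, -26, -41, 49, -25, 37] -> [49, 37] -> [49]
  [35, -20, -23, -6, 0, 41, -6] -> [35, 41] -> [35]
  [35, -43, 21, 29, 45, 47] -> [35, 21, 29, 45, 47] -> [35]
  [-7, -17, 32, -28, 29, 33, 1, 41, 21] -> [32, 29, 33, 41, 21] -> [32]
  [46, 44, 22, 23, 34, -6, -48, -48, -38, -5] -> [46, 44, 22, 23, 34] -> [46]
  [-22, 33, -33, 6, 35, -30, -17, 12] -> [33, 35, 12] -> [33]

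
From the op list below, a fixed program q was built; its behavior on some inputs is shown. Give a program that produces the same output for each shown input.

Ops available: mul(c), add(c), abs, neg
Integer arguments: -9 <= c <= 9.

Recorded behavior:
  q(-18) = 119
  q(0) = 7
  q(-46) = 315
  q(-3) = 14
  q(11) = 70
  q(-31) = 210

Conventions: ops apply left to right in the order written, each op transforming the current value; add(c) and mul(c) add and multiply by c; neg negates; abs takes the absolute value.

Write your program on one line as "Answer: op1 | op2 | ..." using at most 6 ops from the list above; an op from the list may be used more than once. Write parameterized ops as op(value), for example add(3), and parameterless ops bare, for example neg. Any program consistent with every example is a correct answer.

abs | add(-1) | mul(-7) | neg | abs

Check, running the answer program on each example:
  -18 -> 18 -> 17 -> -119 -> 119 -> 119
  0 -> 0 -> -1 -> 7 -> -7 -> 7
  -46 -> 46 -> 45 -> -315 -> 315 -> 315
  -3 -> 3 -> 2 -> -14 -> 14 -> 14
  11 -> 11 -> 10 -> -70 -> 70 -> 70
  -31 -> 31 -> 30 -> -210 -> 210 -> 210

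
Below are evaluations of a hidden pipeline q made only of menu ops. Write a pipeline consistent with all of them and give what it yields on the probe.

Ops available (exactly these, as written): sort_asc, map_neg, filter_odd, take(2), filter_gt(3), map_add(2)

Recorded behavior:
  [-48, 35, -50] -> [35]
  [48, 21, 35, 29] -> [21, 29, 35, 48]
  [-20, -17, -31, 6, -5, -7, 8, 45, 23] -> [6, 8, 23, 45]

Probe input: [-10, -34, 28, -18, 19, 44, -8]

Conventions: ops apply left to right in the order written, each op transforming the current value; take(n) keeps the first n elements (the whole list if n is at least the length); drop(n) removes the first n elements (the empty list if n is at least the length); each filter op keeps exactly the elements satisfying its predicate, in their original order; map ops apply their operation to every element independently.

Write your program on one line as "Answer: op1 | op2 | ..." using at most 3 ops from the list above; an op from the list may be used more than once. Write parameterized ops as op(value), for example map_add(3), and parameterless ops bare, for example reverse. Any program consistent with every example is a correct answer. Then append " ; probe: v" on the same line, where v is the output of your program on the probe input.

sort_asc | filter_gt(3) ; probe: [19, 28, 44]

Check, running the answer program on each example:
  [-48, 35, -50] -> [-50, -48, 35] -> [35]
  [48, 21, 35, 29] -> [21, 29, 35, 48] -> [21, 29, 35, 48]
  [-20, -17, -31, 6, -5, -7, 8, 45, 23] -> [-31, -20, -17, -7, -5, 6, 8, 23, 45] -> [6, 8, 23, 45]
  probe: [-10, -34, 28, -18, 19, 44, -8] -> [-34, -18, -10, -8, 19, 28, 44] -> [19, 28, 44]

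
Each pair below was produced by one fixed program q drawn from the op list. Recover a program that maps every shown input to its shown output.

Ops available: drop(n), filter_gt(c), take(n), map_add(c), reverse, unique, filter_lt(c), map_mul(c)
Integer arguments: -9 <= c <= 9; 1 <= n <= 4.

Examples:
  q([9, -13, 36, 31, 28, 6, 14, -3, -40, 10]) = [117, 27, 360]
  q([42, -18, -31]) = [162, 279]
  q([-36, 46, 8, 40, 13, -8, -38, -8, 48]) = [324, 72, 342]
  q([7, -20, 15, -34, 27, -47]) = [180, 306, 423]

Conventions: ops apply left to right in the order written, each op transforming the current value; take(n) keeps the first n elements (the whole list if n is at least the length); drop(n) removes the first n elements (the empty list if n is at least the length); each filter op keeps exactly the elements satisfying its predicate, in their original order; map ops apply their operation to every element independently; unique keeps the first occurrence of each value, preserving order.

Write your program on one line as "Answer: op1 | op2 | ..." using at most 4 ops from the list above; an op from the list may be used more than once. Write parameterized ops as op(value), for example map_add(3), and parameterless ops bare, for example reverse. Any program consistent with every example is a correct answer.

map_mul(-9) | filter_gt(4) | unique

Check, running the answer program on each example:
  [9, -13, 36, 31, 28, 6, 14, -3, -40, 10] -> [-81, 117, -324, -279, -252, -54, -126, 27, 360, -90] -> [117, 27, 360] -> [117, 27, 360]
  [42, -18, -31] -> [-378, 162, 279] -> [162, 279] -> [162, 279]
  [-36, 46, 8, 40, 13, -8, -38, -8, 48] -> [324, -414, -72, -360, -117, 72, 342, 72, -432] -> [324, 72, 342, 72] -> [324, 72, 342]
  [7, -20, 15, -34, 27, -47] -> [-63, 180, -135, 306, -243, 423] -> [180, 306, 423] -> [180, 306, 423]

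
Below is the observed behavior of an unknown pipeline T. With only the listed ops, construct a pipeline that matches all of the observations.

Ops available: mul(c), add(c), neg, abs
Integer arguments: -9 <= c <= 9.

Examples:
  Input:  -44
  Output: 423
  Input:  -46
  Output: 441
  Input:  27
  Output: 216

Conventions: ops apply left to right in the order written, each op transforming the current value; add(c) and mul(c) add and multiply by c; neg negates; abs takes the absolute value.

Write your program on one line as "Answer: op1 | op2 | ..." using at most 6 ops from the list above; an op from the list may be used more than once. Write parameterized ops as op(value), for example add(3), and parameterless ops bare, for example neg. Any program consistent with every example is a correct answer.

add(2) | neg | add(5) | mul(9) | abs

Check, running the answer program on each example:
  -44 -> -42 -> 42 -> 47 -> 423 -> 423
  -46 -> -44 -> 44 -> 49 -> 441 -> 441
  27 -> 29 -> -29 -> -24 -> -216 -> 216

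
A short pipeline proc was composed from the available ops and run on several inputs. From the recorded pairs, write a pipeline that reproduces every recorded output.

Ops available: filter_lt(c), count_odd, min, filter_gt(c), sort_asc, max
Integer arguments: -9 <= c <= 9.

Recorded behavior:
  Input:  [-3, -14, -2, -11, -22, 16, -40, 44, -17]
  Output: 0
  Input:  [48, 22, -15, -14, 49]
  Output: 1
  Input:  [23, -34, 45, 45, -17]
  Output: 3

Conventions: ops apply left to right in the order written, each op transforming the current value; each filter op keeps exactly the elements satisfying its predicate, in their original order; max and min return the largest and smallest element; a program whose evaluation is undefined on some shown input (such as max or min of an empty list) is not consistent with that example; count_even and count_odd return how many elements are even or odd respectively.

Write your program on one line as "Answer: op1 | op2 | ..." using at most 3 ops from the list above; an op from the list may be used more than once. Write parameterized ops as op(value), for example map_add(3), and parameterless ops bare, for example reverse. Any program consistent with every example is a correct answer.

filter_gt(-3) | sort_asc | count_odd

Check, running the answer program on each example:
  [-3, -14, -2, -11, -22, 16, -40, 44, -17] -> [-2, 16, 44] -> [-2, 16, 44] -> 0
  [48, 22, -15, -14, 49] -> [48, 22, 49] -> [22, 48, 49] -> 1
  [23, -34, 45, 45, -17] -> [23, 45, 45] -> [23, 45, 45] -> 3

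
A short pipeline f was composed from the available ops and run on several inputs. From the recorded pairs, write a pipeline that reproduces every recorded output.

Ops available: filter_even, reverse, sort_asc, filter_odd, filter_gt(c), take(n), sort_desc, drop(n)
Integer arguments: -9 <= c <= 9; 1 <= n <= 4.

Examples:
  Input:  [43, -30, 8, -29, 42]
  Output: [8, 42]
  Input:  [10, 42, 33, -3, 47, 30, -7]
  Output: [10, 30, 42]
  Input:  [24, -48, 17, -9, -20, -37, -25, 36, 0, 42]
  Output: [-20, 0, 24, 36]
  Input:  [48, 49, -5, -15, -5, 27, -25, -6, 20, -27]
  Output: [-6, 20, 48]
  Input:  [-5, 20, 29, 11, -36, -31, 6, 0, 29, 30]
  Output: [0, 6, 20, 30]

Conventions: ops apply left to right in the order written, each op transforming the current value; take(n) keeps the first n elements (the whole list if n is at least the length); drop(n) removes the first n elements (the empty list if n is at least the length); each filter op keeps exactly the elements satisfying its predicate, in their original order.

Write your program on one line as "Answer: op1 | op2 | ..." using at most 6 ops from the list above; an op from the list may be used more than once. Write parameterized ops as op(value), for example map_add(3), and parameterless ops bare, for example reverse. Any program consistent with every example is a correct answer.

reverse | sort_desc | sort_asc | drop(2) | filter_even | take(4)

Check, running the answer program on each example:
  [43, -30, 8, -29, 42] -> [42, -29, 8, -30, 43] -> [43, 42, 8, -29, -30] -> [-30, -29, 8, 42, 43] -> [8, 42, 43] -> [8, 42] -> [8, 42]
  [10, 42, 33, -3, 47, 30, -7] -> [-7, 30, 47, -3, 33, 42, 10] -> [47, 42, 33, 30, 10, -3, -7] -> [-7, -3, 10, 30, 33, 42, 47] -> [10, 30, 33, 42, 47] -> [10, 30, 42] -> [10, 30, 42]
  [24, -48, 17, -9, -20, -37, -25, 36, 0, 42] -> [42, 0, 36, -25, -37, -20, -9, 17, -48, 24] -> [42, 36, 24, 17, 0, -9, -20, -25, -37, -48] -> [-48, -37, -25, -20, -9, 0, 17, 24, 36, 42] -> [-25, -20, -9, 0, 17, 24, 36, 42] -> [-20, 0, 24, 36, 42] -> [-20, 0, 24, 36]
  [48, 49, -5, -15, -5, 27, -25, -6, 20, -27] -> [-27, 20, -6, -25, 27, -5, -15, -5, 49, 48] -> [49, 48, 27, 20, -5, -5, -6, -15, -25, -27] -> [-27, -25, -15, -6, -5, -5, 20, 27, 48, 49] -> [-15, -6, -5, -5, 20, 27, 48, 49] -> [-6, 20, 48] -> [-6, 20, 48]
  [-5, 20, 29, 11, -36, -31, 6, 0, 29, 30] -> [30, 29, 0, 6, -31, -36, 11, 29, 20, -5] -> [30, 29, 29, 20, 11, 6, 0, -5, -31, -36] -> [-36, -31, -5, 0, 6, 11, 20, 29, 29, 30] -> [-5, 0, 6, 11, 20, 29, 29, 30] -> [0, 6, 20, 30] -> [0, 6, 20, 30]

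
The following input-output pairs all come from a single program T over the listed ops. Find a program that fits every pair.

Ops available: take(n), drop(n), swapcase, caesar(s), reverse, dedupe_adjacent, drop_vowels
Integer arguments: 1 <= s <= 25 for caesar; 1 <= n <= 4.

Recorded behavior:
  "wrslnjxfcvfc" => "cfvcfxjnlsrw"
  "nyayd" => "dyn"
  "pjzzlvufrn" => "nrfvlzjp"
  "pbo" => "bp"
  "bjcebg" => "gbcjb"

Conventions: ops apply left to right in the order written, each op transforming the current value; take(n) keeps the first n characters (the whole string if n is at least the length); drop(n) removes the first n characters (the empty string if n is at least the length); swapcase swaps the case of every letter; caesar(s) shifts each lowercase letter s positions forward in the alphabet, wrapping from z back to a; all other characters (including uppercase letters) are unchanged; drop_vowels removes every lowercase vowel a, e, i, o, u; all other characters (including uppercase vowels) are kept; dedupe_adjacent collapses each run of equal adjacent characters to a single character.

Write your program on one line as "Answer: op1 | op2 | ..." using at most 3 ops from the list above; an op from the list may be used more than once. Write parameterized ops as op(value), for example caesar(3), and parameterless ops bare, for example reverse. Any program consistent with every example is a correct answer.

reverse | drop_vowels | dedupe_adjacent

Check, running the answer program on each example:
  "wrslnjxfcvfc" -> "cfvcfxjnlsrw" -> "cfvcfxjnlsrw" -> "cfvcfxjnlsrw"
  "nyayd" -> "dyayn" -> "dyyn" -> "dyn"
  "pjzzlvufrn" -> "nrfuvlzzjp" -> "nrfvlzzjp" -> "nrfvlzjp"
  "pbo" -> "obp" -> "bp" -> "bp"
  "bjcebg" -> "gbecjb" -> "gbcjb" -> "gbcjb"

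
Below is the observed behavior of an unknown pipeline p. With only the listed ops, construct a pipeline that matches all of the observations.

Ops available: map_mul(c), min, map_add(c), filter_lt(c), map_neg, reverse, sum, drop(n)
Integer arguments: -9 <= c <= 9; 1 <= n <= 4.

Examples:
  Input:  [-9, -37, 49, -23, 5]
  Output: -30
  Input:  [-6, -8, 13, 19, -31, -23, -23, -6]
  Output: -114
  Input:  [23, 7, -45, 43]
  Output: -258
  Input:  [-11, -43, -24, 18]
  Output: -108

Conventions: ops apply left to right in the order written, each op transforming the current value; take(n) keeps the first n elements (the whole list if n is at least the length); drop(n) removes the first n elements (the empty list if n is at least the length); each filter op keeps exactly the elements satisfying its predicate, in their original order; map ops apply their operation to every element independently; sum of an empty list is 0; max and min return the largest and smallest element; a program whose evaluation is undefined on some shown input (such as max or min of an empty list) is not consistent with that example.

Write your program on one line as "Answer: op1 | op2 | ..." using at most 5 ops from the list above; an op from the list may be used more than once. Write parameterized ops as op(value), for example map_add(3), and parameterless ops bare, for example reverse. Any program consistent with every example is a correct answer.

drop(2) | drop(1) | map_mul(-6) | min

Check, running the answer program on each example:
  [-9, -37, 49, -23, 5] -> [49, -23, 5] -> [-23, 5] -> [138, -30] -> -30
  [-6, -8, 13, 19, -31, -23, -23, -6] -> [13, 19, -31, -23, -23, -6] -> [19, -31, -23, -23, -6] -> [-114, 186, 138, 138, 36] -> -114
  [23, 7, -45, 43] -> [-45, 43] -> [43] -> [-258] -> -258
  [-11, -43, -24, 18] -> [-24, 18] -> [18] -> [-108] -> -108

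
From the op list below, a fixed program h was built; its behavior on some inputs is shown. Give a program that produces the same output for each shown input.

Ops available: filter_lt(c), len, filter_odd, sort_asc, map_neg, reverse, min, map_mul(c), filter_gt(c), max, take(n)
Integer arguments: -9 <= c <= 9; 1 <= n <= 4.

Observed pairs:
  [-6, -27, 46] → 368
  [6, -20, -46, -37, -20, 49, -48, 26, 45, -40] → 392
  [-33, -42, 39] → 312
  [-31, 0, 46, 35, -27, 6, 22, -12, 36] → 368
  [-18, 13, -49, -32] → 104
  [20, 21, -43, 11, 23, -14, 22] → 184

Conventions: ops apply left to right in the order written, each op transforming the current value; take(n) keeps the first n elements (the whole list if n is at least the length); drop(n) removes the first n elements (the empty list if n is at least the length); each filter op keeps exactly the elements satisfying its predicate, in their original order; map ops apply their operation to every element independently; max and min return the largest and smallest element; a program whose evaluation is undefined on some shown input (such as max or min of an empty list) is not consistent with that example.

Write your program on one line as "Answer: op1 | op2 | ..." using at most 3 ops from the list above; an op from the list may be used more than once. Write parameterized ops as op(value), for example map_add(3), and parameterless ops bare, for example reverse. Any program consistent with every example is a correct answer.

map_mul(8) | filter_gt(2) | max

Check, running the answer program on each example:
  [-6, -27, 46] -> [-48, -216, 368] -> [368] -> 368
  [6, -20, -46, -37, -20, 49, -48, 26, 45, -40] -> [48, -160, -368, -296, -160, 392, -384, 208, 360, -320] -> [48, 392, 208, 360] -> 392
  [-33, -42, 39] -> [-264, -336, 312] -> [312] -> 312
  [-31, 0, 46, 35, -27, 6, 22, -12, 36] -> [-248, 0, 368, 280, -216, 48, 176, -96, 288] -> [368, 280, 48, 176, 288] -> 368
  [-18, 13, -49, -32] -> [-144, 104, -392, -256] -> [104] -> 104
  [20, 21, -43, 11, 23, -14, 22] -> [160, 168, -344, 88, 184, -112, 176] -> [160, 168, 88, 184, 176] -> 184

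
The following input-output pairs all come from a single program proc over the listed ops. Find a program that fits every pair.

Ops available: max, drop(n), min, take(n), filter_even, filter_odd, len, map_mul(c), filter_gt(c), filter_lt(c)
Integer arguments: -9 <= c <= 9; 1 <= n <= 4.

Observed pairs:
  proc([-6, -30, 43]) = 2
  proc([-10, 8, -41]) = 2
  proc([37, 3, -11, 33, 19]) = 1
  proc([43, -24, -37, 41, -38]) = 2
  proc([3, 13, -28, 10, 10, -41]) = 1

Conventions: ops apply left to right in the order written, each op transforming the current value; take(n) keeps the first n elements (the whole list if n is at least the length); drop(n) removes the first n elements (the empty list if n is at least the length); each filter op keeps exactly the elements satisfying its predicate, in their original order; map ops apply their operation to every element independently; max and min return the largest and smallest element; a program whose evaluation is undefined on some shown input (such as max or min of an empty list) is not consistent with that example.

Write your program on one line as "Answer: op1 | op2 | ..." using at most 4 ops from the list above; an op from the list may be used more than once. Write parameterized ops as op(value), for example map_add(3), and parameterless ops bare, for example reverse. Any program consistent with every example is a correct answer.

take(4) | filter_lt(1) | map_mul(-5) | len

Check, running the answer program on each example:
  [-6, -30, 43] -> [-6, -30, 43] -> [-6, -30] -> [30, 150] -> 2
  [-10, 8, -41] -> [-10, 8, -41] -> [-10, -41] -> [50, 205] -> 2
  [37, 3, -11, 33, 19] -> [37, 3, -11, 33] -> [-11] -> [55] -> 1
  [43, -24, -37, 41, -38] -> [43, -24, -37, 41] -> [-24, -37] -> [120, 185] -> 2
  [3, 13, -28, 10, 10, -41] -> [3, 13, -28, 10] -> [-28] -> [140] -> 1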